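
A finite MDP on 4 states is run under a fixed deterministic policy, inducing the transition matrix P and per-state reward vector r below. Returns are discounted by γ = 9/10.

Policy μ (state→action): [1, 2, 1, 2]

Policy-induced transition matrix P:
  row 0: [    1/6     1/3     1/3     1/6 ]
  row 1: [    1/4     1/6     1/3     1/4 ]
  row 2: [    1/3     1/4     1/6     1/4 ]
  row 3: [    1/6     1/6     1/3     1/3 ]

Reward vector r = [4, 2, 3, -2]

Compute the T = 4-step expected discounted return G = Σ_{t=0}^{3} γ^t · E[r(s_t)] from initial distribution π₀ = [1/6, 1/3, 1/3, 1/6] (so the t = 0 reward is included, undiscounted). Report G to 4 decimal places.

G = 6.2910

t=0: π = [0.1667, 0.3333, 0.3333, 0.1667], E[r] = 2.0000, γ^t·E[r] = 2.000000, running G = 2.000000
t=1: π = [0.2500, 0.2222, 0.2778, 0.2500], E[r] = 1.7778, γ^t·E[r] = 1.600000, running G = 3.600000
t=2: π = [0.2315, 0.2315, 0.2870, 0.2500], E[r] = 1.7500, γ^t·E[r] = 1.417500, running G = 5.017500
t=3: π = [0.2338, 0.2292, 0.2855, 0.2515], E[r] = 1.7469, γ^t·E[r] = 1.273500, running G = 6.291000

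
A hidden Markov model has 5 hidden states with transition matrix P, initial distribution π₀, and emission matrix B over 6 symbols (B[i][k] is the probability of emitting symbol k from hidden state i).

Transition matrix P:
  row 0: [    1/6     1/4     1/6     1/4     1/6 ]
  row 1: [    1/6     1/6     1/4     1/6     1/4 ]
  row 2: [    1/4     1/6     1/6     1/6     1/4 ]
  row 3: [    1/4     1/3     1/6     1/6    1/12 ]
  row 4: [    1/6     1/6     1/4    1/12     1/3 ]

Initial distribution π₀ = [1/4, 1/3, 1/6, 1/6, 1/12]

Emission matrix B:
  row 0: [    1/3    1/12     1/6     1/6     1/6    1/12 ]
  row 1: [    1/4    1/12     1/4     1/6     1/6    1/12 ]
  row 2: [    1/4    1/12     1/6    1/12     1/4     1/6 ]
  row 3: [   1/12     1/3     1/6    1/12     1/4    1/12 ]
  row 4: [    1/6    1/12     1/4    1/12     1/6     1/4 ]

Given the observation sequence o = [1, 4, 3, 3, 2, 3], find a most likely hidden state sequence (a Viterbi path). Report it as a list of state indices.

t=0: δ = [2.083e-02, 2.778e-02, 1.389e-02, 5.556e-02, 6.944e-03]  (obs o_0=1)
t=1: δ = [2.315e-03, 3.086e-03, 2.315e-03, 2.315e-03, 1.157e-03]  ψ = [3, 3, 3, 3, 1]  (obs o_1=4)
t=2: δ = [9.645e-05, 1.286e-04, 6.430e-05, 4.823e-05, 6.430e-05]  ψ = [2, 3, 1, 0, 1]  (obs o_2=3)
t=3: δ = [3.572e-06, 4.019e-06, 2.679e-06, 2.009e-06, 2.679e-06]  ψ = [1, 0, 1, 0, 1]  (obs o_3=3)
t=4: δ = [1.116e-07, 2.233e-07, 1.674e-07, 1.488e-07, 2.512e-07]  ψ = [1, 0, 1, 0, 1]  (obs o_4=2)
t=5: δ = [6.977e-09, 8.269e-09, 5.233e-09, 3.101e-09, 6.977e-09]  ψ = [2, 3, 4, 1, 4]  (obs o_5=3)
backtrack: best end state = 1; path = [3, 3, 1, 0, 3, 1]

path = [3, 3, 1, 0, 3, 1]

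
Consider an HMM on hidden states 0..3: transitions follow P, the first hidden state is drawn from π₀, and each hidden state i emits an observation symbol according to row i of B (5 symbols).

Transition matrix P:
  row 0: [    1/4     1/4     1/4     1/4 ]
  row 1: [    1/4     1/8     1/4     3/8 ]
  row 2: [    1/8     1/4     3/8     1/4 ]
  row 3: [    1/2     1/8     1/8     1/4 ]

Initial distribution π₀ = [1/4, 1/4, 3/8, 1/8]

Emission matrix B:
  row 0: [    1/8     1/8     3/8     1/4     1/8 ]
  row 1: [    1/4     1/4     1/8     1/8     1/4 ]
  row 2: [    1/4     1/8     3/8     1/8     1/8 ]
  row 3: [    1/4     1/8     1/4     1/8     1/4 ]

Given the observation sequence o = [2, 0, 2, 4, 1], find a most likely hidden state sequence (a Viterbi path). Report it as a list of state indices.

path = [2, 2, 2, 3, 0]

t=0: δ = [9.375e-02, 3.125e-02, 1.406e-01, 3.125e-02]  (obs o_0=2)
t=1: δ = [2.930e-03, 8.789e-03, 1.318e-02, 8.789e-03]  ψ = [0, 2, 2, 2]  (obs o_1=0)
t=2: δ = [1.648e-03, 4.120e-04, 1.854e-03, 8.240e-04]  ψ = [3, 2, 2, 1]  (obs o_2=2)
t=3: δ = [5.150e-05, 1.159e-04, 8.690e-05, 1.159e-04]  ψ = [0, 2, 2, 2]  (obs o_3=4)
t=4: δ = [7.242e-06, 5.431e-06, 4.074e-06, 5.431e-06]  ψ = [3, 2, 2, 1]  (obs o_4=1)
backtrack: best end state = 0; path = [2, 2, 2, 3, 0]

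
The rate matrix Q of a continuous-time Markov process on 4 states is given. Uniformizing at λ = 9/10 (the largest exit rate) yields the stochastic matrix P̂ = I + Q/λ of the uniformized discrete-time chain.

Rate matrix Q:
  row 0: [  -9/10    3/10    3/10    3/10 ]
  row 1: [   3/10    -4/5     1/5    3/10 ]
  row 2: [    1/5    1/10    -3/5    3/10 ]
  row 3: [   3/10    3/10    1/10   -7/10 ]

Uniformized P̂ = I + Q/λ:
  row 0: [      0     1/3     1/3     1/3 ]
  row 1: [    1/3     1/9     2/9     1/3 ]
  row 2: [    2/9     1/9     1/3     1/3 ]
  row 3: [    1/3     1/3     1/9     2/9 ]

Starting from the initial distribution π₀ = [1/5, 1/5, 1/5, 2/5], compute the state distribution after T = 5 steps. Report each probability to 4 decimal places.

t=0: π = [0.2000, 0.2000, 0.2000, 0.4000]
t=1: π = [0.2444, 0.2444, 0.2222, 0.2889]
t=2: π = [0.2272, 0.2296, 0.2420, 0.3012]
t=3: π = [0.2307, 0.2285, 0.2409, 0.2999]
t=4: π = [0.2297, 0.2290, 0.2413, 0.3000]
t=5: π = [0.2300, 0.2288, 0.2412, 0.3000]

π = [0.2300, 0.2288, 0.2412, 0.3000]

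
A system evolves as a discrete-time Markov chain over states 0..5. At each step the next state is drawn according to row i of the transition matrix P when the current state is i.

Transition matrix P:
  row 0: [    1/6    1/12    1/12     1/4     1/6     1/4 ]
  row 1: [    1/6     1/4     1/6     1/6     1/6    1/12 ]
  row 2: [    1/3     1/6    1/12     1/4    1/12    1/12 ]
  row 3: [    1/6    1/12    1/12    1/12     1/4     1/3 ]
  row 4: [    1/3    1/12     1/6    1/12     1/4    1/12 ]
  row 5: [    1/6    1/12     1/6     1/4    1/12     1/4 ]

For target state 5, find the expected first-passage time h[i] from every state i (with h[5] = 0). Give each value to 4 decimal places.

First-step conditioning: h[5] = 0; for i ≠ 5, h[i] = 1 + Σ_k P[i][k]·h[k].
  h[0] = 1 + 1/6·h[0] + 1/12·h[1] + 1/12·h[2] + 1/4·h[3] + 1/6·h[4]
  h[1] = 1 + 1/6·h[0] + 1/4·h[1] + 1/6·h[2] + 1/6·h[3] + 1/6·h[4]
  h[2] = 1 + 1/3·h[0] + 1/6·h[1] + 1/12·h[2] + 1/4·h[3] + 1/12·h[4]
  h[3] = 1 + 1/6·h[0] + 1/12·h[1] + 1/12·h[2] + 1/12·h[3] + 1/4·h[4]
  h[4] = 1 + 1/3·h[0] + 1/12·h[1] + 1/6·h[2] + 1/12·h[3] + 1/4·h[4]
Solving the 5×5 linear system over states ≠ 5 gives exactly h = [18705/3686, 11433/1843, 10923/1843, 8823/1843, 11292/1843, 0] (h[5] = 0 is the target).

h = [5.0746, 6.2035, 5.9267, 4.7873, 6.1270, 0.0000]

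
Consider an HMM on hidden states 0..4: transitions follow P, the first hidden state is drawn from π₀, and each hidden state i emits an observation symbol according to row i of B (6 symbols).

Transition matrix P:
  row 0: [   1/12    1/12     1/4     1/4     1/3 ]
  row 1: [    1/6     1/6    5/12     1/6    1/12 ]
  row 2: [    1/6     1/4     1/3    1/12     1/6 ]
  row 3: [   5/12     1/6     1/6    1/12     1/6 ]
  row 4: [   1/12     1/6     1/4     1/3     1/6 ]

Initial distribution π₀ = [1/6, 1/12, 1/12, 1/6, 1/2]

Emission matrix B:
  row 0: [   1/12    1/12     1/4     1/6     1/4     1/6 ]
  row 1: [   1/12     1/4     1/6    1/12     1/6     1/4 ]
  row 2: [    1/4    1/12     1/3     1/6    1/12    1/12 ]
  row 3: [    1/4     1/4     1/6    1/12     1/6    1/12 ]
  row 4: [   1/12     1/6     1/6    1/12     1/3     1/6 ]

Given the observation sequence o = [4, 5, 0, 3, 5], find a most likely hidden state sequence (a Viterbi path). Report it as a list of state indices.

t=0: δ = [4.167e-02, 1.389e-02, 6.944e-03, 2.778e-02, 1.667e-01]  (obs o_0=4)
t=1: δ = [2.315e-03, 6.944e-03, 3.472e-03, 4.630e-03, 4.630e-03]  ψ = [4, 4, 4, 4, 4]  (obs o_1=5)
t=2: δ = [1.608e-04, 9.645e-05, 7.234e-04, 3.858e-04, 6.430e-05]  ψ = [3, 1, 1, 4, 0]  (obs o_2=0)
t=3: δ = [2.679e-05, 1.507e-05, 4.019e-05, 5.023e-06, 1.005e-05]  ψ = [3, 2, 2, 2, 2]  (obs o_3=3)
t=4: δ = [1.116e-06, 2.512e-06, 1.116e-06, 5.582e-07, 1.488e-06]  ψ = [2, 2, 2, 0, 0]  (obs o_4=5)
backtrack: best end state = 1; path = [4, 1, 2, 2, 1]

path = [4, 1, 2, 2, 1]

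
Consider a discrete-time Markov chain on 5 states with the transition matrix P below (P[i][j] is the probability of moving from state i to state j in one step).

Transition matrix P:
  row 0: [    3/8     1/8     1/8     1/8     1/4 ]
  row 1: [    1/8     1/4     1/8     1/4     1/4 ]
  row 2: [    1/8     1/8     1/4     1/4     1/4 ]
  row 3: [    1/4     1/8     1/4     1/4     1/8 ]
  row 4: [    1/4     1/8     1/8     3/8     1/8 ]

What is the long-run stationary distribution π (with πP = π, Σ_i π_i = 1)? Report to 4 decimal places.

Balance equations π_j = Σ_i π_i·P[i][j]:
  π_0 = 3/8·π_0 + 1/8·π_1 + 1/8·π_2 + 1/4·π_3 + 1/4·π_4
  π_1 = 1/8·π_0 + 1/4·π_1 + 1/8·π_2 + 1/8·π_3 + 1/8·π_4
  π_2 = 1/8·π_0 + 1/8·π_1 + 1/4·π_2 + 1/4·π_3 + 1/8·π_4
  π_3 = 1/8·π_0 + 1/4·π_1 + 1/4·π_2 + 1/4·π_3 + 3/8·π_4
  normalize: π_0 + π_1 + π_2 + π_3 + π_4 = 1
Solving the linear system gives exactly π = [107/446, 1/7, 555/3122, 109/446, 87/446].

π = [0.2399, 0.1429, 0.1778, 0.2444, 0.1951]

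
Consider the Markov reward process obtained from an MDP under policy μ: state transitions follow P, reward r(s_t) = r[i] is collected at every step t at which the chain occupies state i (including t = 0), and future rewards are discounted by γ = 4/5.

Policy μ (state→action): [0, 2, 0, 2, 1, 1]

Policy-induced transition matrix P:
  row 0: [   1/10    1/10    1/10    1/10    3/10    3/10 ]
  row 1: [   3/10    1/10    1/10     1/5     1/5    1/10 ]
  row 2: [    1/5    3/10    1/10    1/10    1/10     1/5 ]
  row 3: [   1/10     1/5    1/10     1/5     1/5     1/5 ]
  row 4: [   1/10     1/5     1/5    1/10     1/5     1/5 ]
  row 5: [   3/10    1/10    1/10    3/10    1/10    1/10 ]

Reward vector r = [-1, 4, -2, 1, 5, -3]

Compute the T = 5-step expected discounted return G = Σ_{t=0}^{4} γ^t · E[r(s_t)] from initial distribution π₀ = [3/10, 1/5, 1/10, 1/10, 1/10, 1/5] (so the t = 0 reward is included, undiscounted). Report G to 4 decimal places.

t=0: π = [0.3000, 0.2000, 0.1000, 0.1000, 0.1000, 0.2000], E[r] = 0.3000, γ^t·E[r] = 0.300000, running G = 0.300000
t=1: π = [0.1900, 0.1400, 0.1100, 0.1700, 0.2000, 0.1900], E[r] = 0.7500, γ^t·E[r] = 0.600000, running G = 0.900000
t=2: π = [0.1770, 0.1590, 0.1200, 0.1690, 0.1890, 0.1860], E[r] = 0.7750, γ^t·E[r] = 0.496000, running G = 1.396000
t=3: π = [0.1810, 0.1598, 0.1189, 0.1700, 0.1871, 0.1832], E[r] = 0.7763, γ^t·E[r] = 0.397466, running G = 1.793466
t=4: π = [0.1805, 0.1595, 0.1187, 0.1696, 0.1879, 0.1838], E[r] = 0.7777, γ^t·E[r] = 0.318554, running G = 2.112020

G = 2.1120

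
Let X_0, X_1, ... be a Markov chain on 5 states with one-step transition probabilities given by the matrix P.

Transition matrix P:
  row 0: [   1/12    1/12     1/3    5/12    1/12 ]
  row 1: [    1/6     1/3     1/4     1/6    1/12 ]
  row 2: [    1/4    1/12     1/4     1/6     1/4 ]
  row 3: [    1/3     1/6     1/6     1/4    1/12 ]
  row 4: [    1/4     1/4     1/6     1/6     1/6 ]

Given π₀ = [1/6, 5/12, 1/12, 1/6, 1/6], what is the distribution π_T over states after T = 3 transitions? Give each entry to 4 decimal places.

π = [0.2188, 0.1694, 0.2374, 0.2403, 0.1342]

t=0: π = [0.1667, 0.4167, 0.0833, 0.1667, 0.1667]
t=1: π = [0.2014, 0.2292, 0.2361, 0.2222, 0.1111]
t=2: π = [0.2159, 0.1777, 0.2390, 0.2355, 0.1319]
t=3: π = [0.2188, 0.1694, 0.2374, 0.2403, 0.1342]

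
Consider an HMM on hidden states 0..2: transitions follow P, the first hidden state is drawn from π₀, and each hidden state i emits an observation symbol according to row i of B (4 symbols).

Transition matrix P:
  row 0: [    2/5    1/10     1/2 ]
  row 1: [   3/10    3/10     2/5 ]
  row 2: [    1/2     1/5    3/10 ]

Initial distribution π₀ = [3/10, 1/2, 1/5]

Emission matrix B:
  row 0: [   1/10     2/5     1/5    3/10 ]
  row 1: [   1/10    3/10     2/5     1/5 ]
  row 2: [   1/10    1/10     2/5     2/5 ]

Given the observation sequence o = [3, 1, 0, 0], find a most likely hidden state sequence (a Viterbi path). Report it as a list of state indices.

t=0: δ = [9.000e-02, 1.000e-01, 8.000e-02]  (obs o_0=3)
t=1: δ = [1.600e-02, 9.000e-03, 4.500e-03]  ψ = [2, 1, 0]  (obs o_1=1)
t=2: δ = [6.400e-04, 2.700e-04, 8.000e-04]  ψ = [0, 1, 0]  (obs o_2=0)
t=3: δ = [4.000e-05, 1.600e-05, 3.200e-05]  ψ = [2, 2, 0]  (obs o_3=0)
backtrack: best end state = 0; path = [2, 0, 2, 0]

path = [2, 0, 2, 0]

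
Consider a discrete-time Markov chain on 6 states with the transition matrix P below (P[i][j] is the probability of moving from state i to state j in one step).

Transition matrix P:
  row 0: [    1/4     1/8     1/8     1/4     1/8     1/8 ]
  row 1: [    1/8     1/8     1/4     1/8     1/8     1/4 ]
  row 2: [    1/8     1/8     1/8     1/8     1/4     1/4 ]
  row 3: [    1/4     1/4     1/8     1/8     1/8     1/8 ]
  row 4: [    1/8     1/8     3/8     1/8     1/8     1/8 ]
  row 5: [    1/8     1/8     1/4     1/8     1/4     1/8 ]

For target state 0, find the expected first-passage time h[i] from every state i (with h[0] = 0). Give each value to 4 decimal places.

h = [0.0000, 7.1111, 7.1111, 6.2222, 7.1111, 7.1111]

First-step conditioning: h[0] = 0; for i ≠ 0, h[i] = 1 + Σ_k P[i][k]·h[k].
  h[1] = 1 + 1/8·h[1] + 1/4·h[2] + 1/8·h[3] + 1/8·h[4] + 1/4·h[5]
  h[2] = 1 + 1/8·h[1] + 1/8·h[2] + 1/8·h[3] + 1/4·h[4] + 1/4·h[5]
  h[3] = 1 + 1/4·h[1] + 1/8·h[2] + 1/8·h[3] + 1/8·h[4] + 1/8·h[5]
  h[4] = 1 + 1/8·h[1] + 3/8·h[2] + 1/8·h[3] + 1/8·h[4] + 1/8·h[5]
  h[5] = 1 + 1/8·h[1] + 1/4·h[2] + 1/8·h[3] + 1/4·h[4] + 1/8·h[5]
Solving the 5×5 linear system over states ≠ 0 gives exactly h = [0, 64/9, 64/9, 56/9, 64/9, 64/9] (h[0] = 0 is the target).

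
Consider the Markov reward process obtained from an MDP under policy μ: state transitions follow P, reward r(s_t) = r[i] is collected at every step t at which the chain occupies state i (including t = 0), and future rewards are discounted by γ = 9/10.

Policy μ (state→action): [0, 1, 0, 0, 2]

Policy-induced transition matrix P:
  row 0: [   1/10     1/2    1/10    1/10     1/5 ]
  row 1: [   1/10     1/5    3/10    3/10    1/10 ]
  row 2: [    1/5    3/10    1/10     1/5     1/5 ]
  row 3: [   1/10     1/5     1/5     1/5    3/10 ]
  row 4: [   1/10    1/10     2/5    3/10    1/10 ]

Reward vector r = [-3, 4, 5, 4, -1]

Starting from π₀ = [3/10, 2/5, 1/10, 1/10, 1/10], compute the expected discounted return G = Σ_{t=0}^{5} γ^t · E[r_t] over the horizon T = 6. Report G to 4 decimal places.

G = 10.7636

t=0: π = [0.3000, 0.4000, 0.1000, 0.1000, 0.1000], E[r] = 1.5000, γ^t·E[r] = 1.500000, running G = 1.500000
t=1: π = [0.1100, 0.2900, 0.2200, 0.2200, 0.1600], E[r] = 2.6500, γ^t·E[r] = 2.385000, running G = 3.885000
t=2: π = [0.1220, 0.2390, 0.2280, 0.2340, 0.1770], E[r] = 2.4890, γ^t·E[r] = 2.016090, running G = 5.901090
t=3: π = [0.1228, 0.2417, 0.2243, 0.2294, 0.1818], E[r] = 2.4557, γ^t·E[r] = 1.790205, running G = 7.691295
t=4: π = [0.1224, 0.2411, 0.2258, 0.2301, 0.1806], E[r] = 2.4659, γ^t·E[r] = 1.617851, running G = 9.309146
t=5: π = [0.1226, 0.2413, 0.2254, 0.2299, 0.1808], E[r] = 2.4631, γ^t·E[r] = 1.454455, running G = 10.763601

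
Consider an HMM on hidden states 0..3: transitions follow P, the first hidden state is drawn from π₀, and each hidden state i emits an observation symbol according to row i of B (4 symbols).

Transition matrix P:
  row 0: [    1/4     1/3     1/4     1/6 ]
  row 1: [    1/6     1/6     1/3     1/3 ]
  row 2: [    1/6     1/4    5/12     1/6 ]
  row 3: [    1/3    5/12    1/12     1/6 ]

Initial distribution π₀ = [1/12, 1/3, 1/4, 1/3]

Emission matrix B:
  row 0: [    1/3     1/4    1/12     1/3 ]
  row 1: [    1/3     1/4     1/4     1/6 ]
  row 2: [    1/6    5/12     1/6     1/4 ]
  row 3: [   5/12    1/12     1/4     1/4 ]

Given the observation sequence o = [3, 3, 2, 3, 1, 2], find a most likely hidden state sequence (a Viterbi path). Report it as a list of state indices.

path = [3, 0, 1, 2, 2, 2]

t=0: δ = [2.778e-02, 5.556e-02, 6.250e-02, 8.333e-02]  (obs o_0=3)
t=1: δ = [9.259e-03, 5.787e-03, 6.510e-03, 4.630e-03]  ψ = [3, 3, 2, 1]  (obs o_1=3)
t=2: δ = [1.929e-04, 7.716e-04, 4.521e-04, 4.823e-04]  ψ = [0, 0, 2, 1]  (obs o_2=2)
t=3: δ = [5.358e-05, 3.349e-05, 6.430e-05, 6.430e-05]  ψ = [3, 3, 1, 1]  (obs o_3=3)
t=4: δ = [5.358e-06, 6.698e-06, 1.116e-05, 9.303e-07]  ψ = [3, 3, 2, 1]  (obs o_4=1)
t=5: δ = [1.550e-07, 6.977e-07, 7.752e-07, 5.582e-07]  ψ = [2, 2, 2, 1]  (obs o_5=2)
backtrack: best end state = 2; path = [3, 0, 1, 2, 2, 2]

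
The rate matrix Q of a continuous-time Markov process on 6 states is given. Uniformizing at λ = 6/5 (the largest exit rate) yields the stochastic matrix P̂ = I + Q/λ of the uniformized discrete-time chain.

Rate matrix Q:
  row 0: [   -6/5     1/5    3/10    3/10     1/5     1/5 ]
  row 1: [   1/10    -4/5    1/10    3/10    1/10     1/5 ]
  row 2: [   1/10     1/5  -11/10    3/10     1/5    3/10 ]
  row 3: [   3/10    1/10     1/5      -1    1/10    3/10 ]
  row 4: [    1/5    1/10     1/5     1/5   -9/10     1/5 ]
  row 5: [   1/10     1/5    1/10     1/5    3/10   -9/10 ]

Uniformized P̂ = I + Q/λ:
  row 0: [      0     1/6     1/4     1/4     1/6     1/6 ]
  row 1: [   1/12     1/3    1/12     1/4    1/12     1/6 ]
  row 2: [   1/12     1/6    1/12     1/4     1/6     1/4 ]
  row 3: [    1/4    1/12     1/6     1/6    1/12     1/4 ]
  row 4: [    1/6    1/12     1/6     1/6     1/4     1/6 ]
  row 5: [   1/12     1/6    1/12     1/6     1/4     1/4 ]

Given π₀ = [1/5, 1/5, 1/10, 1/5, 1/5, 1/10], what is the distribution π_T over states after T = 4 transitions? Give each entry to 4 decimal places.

t=0: π = [0.2000, 0.2000, 0.1000, 0.2000, 0.2000, 0.1000]
t=1: π = [0.1167, 0.1667, 0.1500, 0.2083, 0.1583, 0.2000]
t=2: π = [0.1215, 0.1639, 0.1333, 0.2028, 0.1653, 0.2132]
t=3: π = [0.1208, 0.1633, 0.1343, 0.2016, 0.1677, 0.2124]
t=4: π = [0.1208, 0.1631, 0.1342, 0.2015, 0.1679, 0.2124]

π = [0.1208, 0.1631, 0.1342, 0.2015, 0.1679, 0.2124]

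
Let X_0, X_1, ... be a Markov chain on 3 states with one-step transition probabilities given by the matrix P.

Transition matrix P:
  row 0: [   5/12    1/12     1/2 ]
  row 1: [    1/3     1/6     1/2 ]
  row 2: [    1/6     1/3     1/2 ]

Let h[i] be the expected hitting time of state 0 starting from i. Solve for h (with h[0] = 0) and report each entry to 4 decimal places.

h = [0.0000, 4.0000, 4.6667]

First-step conditioning: h[0] = 0; for i ≠ 0, h[i] = 1 + Σ_k P[i][k]·h[k].
  h[1] = 1 + 1/6·h[1] + 1/2·h[2]
  h[2] = 1 + 1/3·h[1] + 1/2·h[2]
Solving the 2×2 linear system over states ≠ 0 gives exactly h = [0, 4, 14/3] (h[0] = 0 is the target).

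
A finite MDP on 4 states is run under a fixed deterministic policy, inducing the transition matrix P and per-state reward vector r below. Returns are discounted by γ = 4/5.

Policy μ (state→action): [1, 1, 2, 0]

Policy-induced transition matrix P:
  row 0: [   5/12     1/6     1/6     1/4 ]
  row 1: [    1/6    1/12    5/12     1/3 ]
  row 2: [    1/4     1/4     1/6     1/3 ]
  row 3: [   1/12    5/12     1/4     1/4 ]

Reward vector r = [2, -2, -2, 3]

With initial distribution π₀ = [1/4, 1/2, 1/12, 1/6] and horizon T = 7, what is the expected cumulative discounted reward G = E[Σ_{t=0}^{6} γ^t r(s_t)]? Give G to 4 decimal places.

G = 0.8491

t=0: π = [0.2500, 0.5000, 0.0833, 0.1667], E[r] = -0.1667, γ^t·E[r] = -0.166667, running G = -0.166667
t=1: π = [0.2222, 0.1736, 0.3056, 0.2986], E[r] = 0.3819, γ^t·E[r] = 0.305556, running G = 0.138889
t=2: π = [0.2228, 0.2523, 0.2350, 0.2899], E[r] = 0.3409, γ^t·E[r] = 0.218148, running G = 0.357037
t=3: π = [0.2178, 0.2377, 0.2539, 0.2906], E[r] = 0.3242, γ^t·E[r] = 0.165975, running G = 0.523012
t=4: π = [0.2181, 0.2407, 0.2503, 0.2910], E[r] = 0.3271, γ^t·E[r] = 0.133962, running G = 0.656974
t=5: π = [0.2178, 0.2402, 0.2511, 0.2909], E[r] = 0.3257, γ^t·E[r] = 0.106739, running G = 0.763714
t=6: π = [0.2178, 0.2403, 0.2510, 0.2909], E[r] = 0.3259, γ^t·E[r] = 0.085429, running G = 0.849143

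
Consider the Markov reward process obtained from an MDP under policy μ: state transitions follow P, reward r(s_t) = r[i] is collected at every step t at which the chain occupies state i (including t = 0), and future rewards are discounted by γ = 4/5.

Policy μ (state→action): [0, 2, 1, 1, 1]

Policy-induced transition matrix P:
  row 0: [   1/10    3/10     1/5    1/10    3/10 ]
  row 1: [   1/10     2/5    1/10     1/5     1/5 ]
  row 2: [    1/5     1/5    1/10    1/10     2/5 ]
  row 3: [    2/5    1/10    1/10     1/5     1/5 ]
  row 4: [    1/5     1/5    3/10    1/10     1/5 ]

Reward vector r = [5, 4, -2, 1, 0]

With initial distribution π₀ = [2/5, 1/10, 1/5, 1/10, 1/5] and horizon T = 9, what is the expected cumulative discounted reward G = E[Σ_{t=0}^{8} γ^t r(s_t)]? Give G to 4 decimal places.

G = 7.7823

t=0: π = [0.4000, 0.1000, 0.2000, 0.1000, 0.2000], E[r] = 2.1000, γ^t·E[r] = 2.100000, running G = 2.100000
t=1: π = [0.1700, 0.2500, 0.1800, 0.1200, 0.2800], E[r] = 1.6100, γ^t·E[r] = 1.288000, running G = 3.388000
t=2: π = [0.1820, 0.2550, 0.1730, 0.1370, 0.2530], E[r] = 1.7210, γ^t·E[r] = 1.101440, running G = 4.489440
t=3: π = [0.1837, 0.2555, 0.1688, 0.1392, 0.2528], E[r] = 1.7421, γ^t·E[r] = 0.891955, running G = 5.381395
t=4: π = [0.1839, 0.2556, 0.1689, 0.1395, 0.2521], E[r] = 1.7434, γ^t·E[r] = 0.714101, running G = 6.095496
t=5: π = [0.1839, 0.2556, 0.1688, 0.1395, 0.2522], E[r] = 1.7438, γ^t·E[r] = 0.571415, running G = 6.666911
t=6: π = [0.1840, 0.2556, 0.1688, 0.1395, 0.2522], E[r] = 1.7438, γ^t·E[r] = 0.457131, running G = 7.124043
t=7: π = [0.1840, 0.2556, 0.1688, 0.1395, 0.2522], E[r] = 1.7438, γ^t·E[r] = 0.365707, running G = 7.489750
t=8: π = [0.1840, 0.2556, 0.1688, 0.1395, 0.2522], E[r] = 1.7438, γ^t·E[r] = 0.292566, running G = 7.782315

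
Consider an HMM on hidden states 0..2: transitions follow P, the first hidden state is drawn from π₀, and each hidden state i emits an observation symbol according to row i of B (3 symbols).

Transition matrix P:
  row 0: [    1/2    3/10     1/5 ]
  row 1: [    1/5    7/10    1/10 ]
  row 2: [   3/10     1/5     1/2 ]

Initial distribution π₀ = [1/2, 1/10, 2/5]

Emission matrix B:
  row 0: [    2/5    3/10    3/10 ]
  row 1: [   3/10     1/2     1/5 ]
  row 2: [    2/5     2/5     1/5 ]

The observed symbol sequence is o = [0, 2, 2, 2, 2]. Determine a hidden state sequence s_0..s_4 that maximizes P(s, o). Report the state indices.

path = [0, 0, 0, 0, 0]

t=0: δ = [2.000e-01, 3.000e-02, 1.600e-01]  (obs o_0=0)
t=1: δ = [3.000e-02, 1.200e-02, 1.600e-02]  ψ = [0, 0, 2]  (obs o_1=2)
t=2: δ = [4.500e-03, 1.800e-03, 1.600e-03]  ψ = [0, 0, 2]  (obs o_2=2)
t=3: δ = [6.750e-04, 2.700e-04, 1.800e-04]  ψ = [0, 0, 0]  (obs o_3=2)
t=4: δ = [1.012e-04, 4.050e-05, 2.700e-05]  ψ = [0, 0, 0]  (obs o_4=2)
backtrack: best end state = 0; path = [0, 0, 0, 0, 0]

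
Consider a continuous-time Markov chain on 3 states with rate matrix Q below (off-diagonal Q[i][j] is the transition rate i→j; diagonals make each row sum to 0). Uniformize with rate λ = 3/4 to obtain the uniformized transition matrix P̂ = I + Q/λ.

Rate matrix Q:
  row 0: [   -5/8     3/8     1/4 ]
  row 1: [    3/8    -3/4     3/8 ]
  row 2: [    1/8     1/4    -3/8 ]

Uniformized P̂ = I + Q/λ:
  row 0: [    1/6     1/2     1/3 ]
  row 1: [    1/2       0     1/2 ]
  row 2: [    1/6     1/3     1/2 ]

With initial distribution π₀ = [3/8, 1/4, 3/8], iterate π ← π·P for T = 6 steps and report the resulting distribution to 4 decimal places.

π = [0.2613, 0.2821, 0.4567]

t=0: π = [0.3750, 0.2500, 0.3750]
t=1: π = [0.2500, 0.3125, 0.4375]
t=2: π = [0.2708, 0.2708, 0.4583]
t=3: π = [0.2569, 0.2882, 0.4549]
t=4: π = [0.2627, 0.2801, 0.4572]
t=5: π = [0.2600, 0.2838, 0.4562]
t=6: π = [0.2613, 0.2821, 0.4567]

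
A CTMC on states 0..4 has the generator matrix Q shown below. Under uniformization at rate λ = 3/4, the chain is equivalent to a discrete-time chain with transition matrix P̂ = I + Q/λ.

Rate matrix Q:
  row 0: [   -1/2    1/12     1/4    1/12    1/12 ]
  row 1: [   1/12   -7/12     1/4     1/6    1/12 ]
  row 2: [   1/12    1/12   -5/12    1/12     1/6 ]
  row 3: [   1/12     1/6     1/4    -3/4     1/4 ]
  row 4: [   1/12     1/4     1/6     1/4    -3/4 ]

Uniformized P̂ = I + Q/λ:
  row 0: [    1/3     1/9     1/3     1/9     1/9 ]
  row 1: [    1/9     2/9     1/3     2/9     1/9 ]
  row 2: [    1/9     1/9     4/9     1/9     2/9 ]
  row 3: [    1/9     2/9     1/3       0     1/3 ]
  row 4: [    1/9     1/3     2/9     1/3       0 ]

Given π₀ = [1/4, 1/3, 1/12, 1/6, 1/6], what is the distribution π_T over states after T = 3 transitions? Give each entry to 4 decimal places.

t=0: π = [0.2500, 0.3333, 0.0833, 0.1667, 0.1667]
t=1: π = [0.1667, 0.2037, 0.3241, 0.1667, 0.1389]
t=2: π = [0.1481, 0.1831, 0.3539, 0.1461, 0.1687]
t=3: π = [0.1440, 0.1852, 0.3539, 0.1527, 0.1642]

π = [0.1440, 0.1852, 0.3539, 0.1527, 0.1642]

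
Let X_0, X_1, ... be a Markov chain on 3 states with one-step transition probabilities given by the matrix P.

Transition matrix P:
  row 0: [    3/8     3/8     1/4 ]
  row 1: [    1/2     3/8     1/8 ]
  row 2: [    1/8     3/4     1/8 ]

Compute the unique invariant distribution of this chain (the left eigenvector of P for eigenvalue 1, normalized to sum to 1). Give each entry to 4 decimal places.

Balance equations π_j = Σ_i π_i·P[i][j]:
  π_0 = 3/8·π_0 + 1/2·π_1 + 1/8·π_2
  π_1 = 3/8·π_0 + 3/8·π_1 + 3/4·π_2
  normalize: π_0 + π_1 + π_2 = 1
Solving the linear system gives exactly π = [29/75, 11/25, 13/75].

π = [0.3867, 0.4400, 0.1733]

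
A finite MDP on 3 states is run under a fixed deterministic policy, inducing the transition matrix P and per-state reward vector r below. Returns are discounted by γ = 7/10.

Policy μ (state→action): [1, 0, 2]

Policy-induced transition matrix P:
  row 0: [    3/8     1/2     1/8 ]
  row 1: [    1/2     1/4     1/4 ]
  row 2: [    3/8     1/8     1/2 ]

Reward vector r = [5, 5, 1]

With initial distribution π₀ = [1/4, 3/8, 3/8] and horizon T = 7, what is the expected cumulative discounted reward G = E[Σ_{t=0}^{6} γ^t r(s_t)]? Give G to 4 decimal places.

t=0: π = [0.2500, 0.3750, 0.3750], E[r] = 3.5000, γ^t·E[r] = 3.500000, running G = 3.500000
t=1: π = [0.4219, 0.2656, 0.3125], E[r] = 3.7500, γ^t·E[r] = 2.625000, running G = 6.125000
t=2: π = [0.4082, 0.3164, 0.2754], E[r] = 3.8984, γ^t·E[r] = 1.910234, running G = 8.035234
t=3: π = [0.4146, 0.3176, 0.2678], E[r] = 3.9287, γ^t·E[r] = 1.347548, running G = 9.382782
t=4: π = [0.4147, 0.3202, 0.2651], E[r] = 3.9395, γ^t·E[r] = 0.945863, running G = 10.328645
t=5: π = [0.4150, 0.3205, 0.2644], E[r] = 3.9422, γ^t·E[r] = 0.662568, running G = 10.991213
t=6: π = [0.4151, 0.3207, 0.2642], E[r] = 3.9431, γ^t·E[r] = 0.463898, running G = 11.455110

G = 11.4551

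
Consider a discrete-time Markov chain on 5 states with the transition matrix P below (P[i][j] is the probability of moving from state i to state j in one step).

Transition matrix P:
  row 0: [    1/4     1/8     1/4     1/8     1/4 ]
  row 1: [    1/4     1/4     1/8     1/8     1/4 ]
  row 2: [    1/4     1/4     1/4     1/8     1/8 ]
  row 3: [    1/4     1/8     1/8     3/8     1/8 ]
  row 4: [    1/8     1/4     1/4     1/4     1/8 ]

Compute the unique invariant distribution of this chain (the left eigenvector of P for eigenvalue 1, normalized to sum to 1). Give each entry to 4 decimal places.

Balance equations π_j = Σ_i π_i·P[i][j]:
  π_0 = 1/4·π_0 + 1/4·π_1 + 1/4·π_2 + 1/4·π_3 + 1/8·π_4
  π_1 = 1/8·π_0 + 1/4·π_1 + 1/4·π_2 + 1/8·π_3 + 1/4·π_4
  π_2 = 1/4·π_0 + 1/8·π_1 + 1/4·π_2 + 1/8·π_3 + 1/4·π_4
  π_3 = 1/8·π_0 + 1/8·π_1 + 1/8·π_2 + 3/8·π_3 + 1/4·π_4
  normalize: π_0 + π_1 + π_2 + π_3 + π_4 = 1
Solving the linear system gives exactly π = [711/3122, 615/3122, 627/3122, 613/3122, 278/1561].

π = [0.2277, 0.1970, 0.2008, 0.1963, 0.1781]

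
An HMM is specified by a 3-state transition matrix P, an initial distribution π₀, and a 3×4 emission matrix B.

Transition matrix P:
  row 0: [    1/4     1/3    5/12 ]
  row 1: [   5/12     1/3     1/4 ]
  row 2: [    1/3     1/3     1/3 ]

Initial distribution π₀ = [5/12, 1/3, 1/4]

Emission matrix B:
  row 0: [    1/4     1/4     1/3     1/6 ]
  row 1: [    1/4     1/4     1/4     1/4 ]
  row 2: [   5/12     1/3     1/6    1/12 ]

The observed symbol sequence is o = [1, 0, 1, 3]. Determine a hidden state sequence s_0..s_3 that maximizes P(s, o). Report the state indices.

t=0: δ = [1.042e-01, 8.333e-02, 8.333e-02]  (obs o_0=1)
t=1: δ = [8.681e-03, 8.681e-03, 1.808e-02]  ψ = [1, 0, 0]  (obs o_1=0)
t=2: δ = [1.507e-03, 1.507e-03, 2.009e-03]  ψ = [2, 2, 2]  (obs o_2=1)
t=3: δ = [1.116e-04, 1.674e-04, 5.582e-05]  ψ = [2, 2, 2]  (obs o_3=3)
backtrack: best end state = 1; path = [0, 2, 2, 1]

path = [0, 2, 2, 1]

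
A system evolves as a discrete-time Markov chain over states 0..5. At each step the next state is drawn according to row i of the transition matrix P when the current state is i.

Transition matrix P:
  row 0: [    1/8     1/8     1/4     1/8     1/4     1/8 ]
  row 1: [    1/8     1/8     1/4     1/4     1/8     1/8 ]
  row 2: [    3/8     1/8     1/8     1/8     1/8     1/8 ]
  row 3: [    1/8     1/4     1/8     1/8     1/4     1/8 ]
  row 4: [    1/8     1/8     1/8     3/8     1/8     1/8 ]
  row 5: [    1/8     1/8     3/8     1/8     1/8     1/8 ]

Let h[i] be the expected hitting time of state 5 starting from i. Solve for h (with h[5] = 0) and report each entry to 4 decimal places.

h = [8.0000, 8.0000, 8.0000, 8.0000, 8.0000, 0.0000]

First-step conditioning: h[5] = 0; for i ≠ 5, h[i] = 1 + Σ_k P[i][k]·h[k].
  h[0] = 1 + 1/8·h[0] + 1/8·h[1] + 1/4·h[2] + 1/8·h[3] + 1/4·h[4]
  h[1] = 1 + 1/8·h[0] + 1/8·h[1] + 1/4·h[2] + 1/4·h[3] + 1/8·h[4]
  h[2] = 1 + 3/8·h[0] + 1/8·h[1] + 1/8·h[2] + 1/8·h[3] + 1/8·h[4]
  h[3] = 1 + 1/8·h[0] + 1/4·h[1] + 1/8·h[2] + 1/8·h[3] + 1/4·h[4]
  h[4] = 1 + 1/8·h[0] + 1/8·h[1] + 1/8·h[2] + 3/8·h[3] + 1/8·h[4]
Solving the 5×5 linear system over states ≠ 5 gives exactly h = [8, 8, 8, 8, 8, 0] (h[5] = 0 is the target).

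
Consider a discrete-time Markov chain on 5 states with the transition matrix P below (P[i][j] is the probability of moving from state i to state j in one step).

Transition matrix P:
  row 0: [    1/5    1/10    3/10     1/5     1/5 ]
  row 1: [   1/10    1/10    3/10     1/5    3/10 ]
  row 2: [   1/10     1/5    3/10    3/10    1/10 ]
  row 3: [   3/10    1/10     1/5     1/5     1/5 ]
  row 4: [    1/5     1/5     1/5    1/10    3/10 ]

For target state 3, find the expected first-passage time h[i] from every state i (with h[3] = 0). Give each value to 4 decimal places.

h = [4.8274, 4.8877, 4.2904, 0.0000, 5.4301]

First-step conditioning: h[3] = 0; for i ≠ 3, h[i] = 1 + Σ_k P[i][k]·h[k].
  h[0] = 1 + 1/5·h[0] + 1/10·h[1] + 3/10·h[2] + 1/5·h[4]
  h[1] = 1 + 1/10·h[0] + 1/10·h[1] + 3/10·h[2] + 3/10·h[4]
  h[2] = 1 + 1/10·h[0] + 1/5·h[1] + 3/10·h[2] + 1/10·h[4]
  h[4] = 1 + 1/5·h[0] + 1/5·h[1] + 1/5·h[2] + 3/10·h[4]
Solving the 4×4 linear system over states ≠ 3 gives exactly h = [1762/365, 1784/365, 1566/365, 0, 1982/365] (h[3] = 0 is the target).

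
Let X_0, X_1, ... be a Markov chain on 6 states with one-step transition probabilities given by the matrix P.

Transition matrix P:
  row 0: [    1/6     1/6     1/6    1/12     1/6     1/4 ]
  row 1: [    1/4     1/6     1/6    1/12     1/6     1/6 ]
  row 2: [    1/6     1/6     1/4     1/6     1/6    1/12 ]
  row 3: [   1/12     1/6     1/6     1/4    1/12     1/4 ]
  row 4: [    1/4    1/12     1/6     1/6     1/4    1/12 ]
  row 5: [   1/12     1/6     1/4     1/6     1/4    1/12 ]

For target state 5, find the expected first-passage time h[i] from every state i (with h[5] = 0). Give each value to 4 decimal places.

h = [5.5950, 6.0613, 6.6035, 5.4984, 6.5611, 0.0000]

First-step conditioning: h[5] = 0; for i ≠ 5, h[i] = 1 + Σ_k P[i][k]·h[k].
  h[0] = 1 + 1/6·h[0] + 1/6·h[1] + 1/6·h[2] + 1/12·h[3] + 1/6·h[4]
  h[1] = 1 + 1/4·h[0] + 1/6·h[1] + 1/6·h[2] + 1/12·h[3] + 1/6·h[4]
  h[2] = 1 + 1/6·h[0] + 1/6·h[1] + 1/4·h[2] + 1/6·h[3] + 1/6·h[4]
  h[3] = 1 + 1/12·h[0] + 1/6·h[1] + 1/6·h[2] + 1/4·h[3] + 1/12·h[4]
  h[4] = 1 + 1/4·h[0] + 1/12·h[1] + 1/6·h[2] + 1/6·h[3] + 1/4·h[4]
Solving the 5×5 linear system over states ≠ 5 gives exactly h = [58608/10475, 63492/10475, 69172/10475, 57596/10475, 68728/10475, 0] (h[5] = 0 is the target).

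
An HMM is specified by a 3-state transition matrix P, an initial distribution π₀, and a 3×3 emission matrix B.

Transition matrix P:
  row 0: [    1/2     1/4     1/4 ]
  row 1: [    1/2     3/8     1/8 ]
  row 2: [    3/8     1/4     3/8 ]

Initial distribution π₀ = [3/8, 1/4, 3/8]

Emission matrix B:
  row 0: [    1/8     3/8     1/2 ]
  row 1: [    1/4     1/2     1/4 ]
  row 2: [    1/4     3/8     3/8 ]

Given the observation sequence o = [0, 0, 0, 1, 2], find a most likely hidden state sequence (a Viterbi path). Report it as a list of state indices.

path = [2, 2, 2, 0, 0]

t=0: δ = [4.688e-02, 6.250e-02, 9.375e-02]  (obs o_0=0)
t=1: δ = [4.395e-03, 5.859e-03, 8.789e-03]  ψ = [2, 1, 2]  (obs o_1=0)
t=2: δ = [4.120e-04, 5.493e-04, 8.240e-04]  ψ = [2, 1, 2]  (obs o_2=0)
t=3: δ = [1.159e-04, 1.030e-04, 1.159e-04]  ψ = [2, 1, 2]  (obs o_3=1)
t=4: δ = [2.897e-05, 9.656e-06, 1.629e-05]  ψ = [0, 1, 2]  (obs o_4=2)
backtrack: best end state = 0; path = [2, 2, 2, 0, 0]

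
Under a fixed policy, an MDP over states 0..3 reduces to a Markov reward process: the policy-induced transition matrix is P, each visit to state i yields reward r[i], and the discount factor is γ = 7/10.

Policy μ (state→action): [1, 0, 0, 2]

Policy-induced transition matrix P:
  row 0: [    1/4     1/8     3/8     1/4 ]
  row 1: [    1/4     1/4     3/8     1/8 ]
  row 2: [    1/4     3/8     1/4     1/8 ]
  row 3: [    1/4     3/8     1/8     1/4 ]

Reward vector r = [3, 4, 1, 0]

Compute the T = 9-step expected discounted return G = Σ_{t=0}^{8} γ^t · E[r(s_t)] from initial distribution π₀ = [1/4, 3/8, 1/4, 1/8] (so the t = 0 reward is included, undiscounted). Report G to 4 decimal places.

G = 7.2196

t=0: π = [0.2500, 0.3750, 0.2500, 0.1250], E[r] = 2.5000, γ^t·E[r] = 2.500000, running G = 2.500000
t=1: π = [0.2500, 0.2656, 0.3125, 0.1719], E[r] = 2.1250, γ^t·E[r] = 1.487500, running G = 3.987500
t=2: π = [0.2500, 0.2793, 0.2930, 0.1777], E[r] = 2.1602, γ^t·E[r] = 1.058477, running G = 5.045977
t=3: π = [0.2500, 0.2776, 0.2939, 0.1785], E[r] = 2.1543, γ^t·E[r] = 0.738924, running G = 5.784900
t=4: π = [0.2500, 0.2778, 0.2936, 0.1786], E[r] = 2.1548, γ^t·E[r] = 0.517379, running G = 6.302279
t=5: π = [0.2500, 0.2778, 0.2937, 0.1786], E[r] = 2.1548, γ^t·E[r] = 0.362150, running G = 6.664429
t=6: π = [0.2500, 0.2778, 0.2937, 0.1786], E[r] = 2.1548, γ^t·E[r] = 0.253506, running G = 6.917934
t=7: π = [0.2500, 0.2778, 0.2937, 0.1786], E[r] = 2.1548, γ^t·E[r] = 0.177454, running G = 7.095388
t=8: π = [0.2500, 0.2778, 0.2937, 0.1786], E[r] = 2.1548, γ^t·E[r] = 0.124218, running G = 7.219606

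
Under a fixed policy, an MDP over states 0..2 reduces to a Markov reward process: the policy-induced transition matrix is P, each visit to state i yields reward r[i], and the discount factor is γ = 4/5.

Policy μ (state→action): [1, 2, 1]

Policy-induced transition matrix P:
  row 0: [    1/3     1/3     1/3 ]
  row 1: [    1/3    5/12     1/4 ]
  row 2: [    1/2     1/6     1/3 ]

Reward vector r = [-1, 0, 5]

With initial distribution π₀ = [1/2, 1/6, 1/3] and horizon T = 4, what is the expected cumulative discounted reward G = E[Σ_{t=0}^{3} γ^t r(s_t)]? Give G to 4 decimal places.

G = 3.4662

t=0: π = [0.5000, 0.1667, 0.3333], E[r] = 1.1667, γ^t·E[r] = 1.166667, running G = 1.166667
t=1: π = [0.3889, 0.2917, 0.3194], E[r] = 1.2083, γ^t·E[r] = 0.966667, running G = 2.133333
t=2: π = [0.3866, 0.3044, 0.3090], E[r] = 1.1586, γ^t·E[r] = 0.741481, running G = 2.874815
t=3: π = [0.3848, 0.3072, 0.3080], E[r] = 1.1550, γ^t·E[r] = 0.591358, running G = 3.466173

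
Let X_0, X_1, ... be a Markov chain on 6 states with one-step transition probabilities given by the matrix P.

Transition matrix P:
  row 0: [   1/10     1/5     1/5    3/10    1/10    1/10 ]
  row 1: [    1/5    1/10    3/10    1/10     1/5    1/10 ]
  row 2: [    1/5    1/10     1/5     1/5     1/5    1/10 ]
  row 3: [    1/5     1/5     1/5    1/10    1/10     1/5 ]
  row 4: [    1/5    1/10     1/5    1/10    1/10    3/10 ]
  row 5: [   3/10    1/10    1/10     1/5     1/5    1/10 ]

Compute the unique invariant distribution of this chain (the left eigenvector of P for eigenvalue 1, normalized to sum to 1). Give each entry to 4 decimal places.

π = [0.1952, 0.1369, 0.1990, 0.1736, 0.1483, 0.1470]

Balance equations π_j = Σ_i π_i·P[i][j]:
  π_0 = 1/10·π_0 + 1/5·π_1 + 1/5·π_2 + 1/5·π_3 + 1/5·π_4 + 3/10·π_5
  π_1 = 1/5·π_0 + 1/10·π_1 + 1/10·π_2 + 1/5·π_3 + 1/10·π_4 + 1/10·π_5
  π_2 = 1/5·π_0 + 3/10·π_1 + 1/5·π_2 + 1/5·π_3 + 1/5·π_4 + 1/10·π_5
  π_3 = 3/10·π_0 + 1/10·π_1 + 1/5·π_2 + 1/10·π_3 + 1/10·π_4 + 1/5·π_5
  π_4 = 1/10·π_0 + 1/5·π_1 + 1/5·π_2 + 1/10·π_3 + 1/10·π_4 + 1/5·π_5
  normalize: π_0 + π_1 + π_2 + π_3 + π_4 + π_5 = 1
Solving the linear system gives exactly π = [154/789, 36/263, 157/789, 137/789, 39/263, 116/789].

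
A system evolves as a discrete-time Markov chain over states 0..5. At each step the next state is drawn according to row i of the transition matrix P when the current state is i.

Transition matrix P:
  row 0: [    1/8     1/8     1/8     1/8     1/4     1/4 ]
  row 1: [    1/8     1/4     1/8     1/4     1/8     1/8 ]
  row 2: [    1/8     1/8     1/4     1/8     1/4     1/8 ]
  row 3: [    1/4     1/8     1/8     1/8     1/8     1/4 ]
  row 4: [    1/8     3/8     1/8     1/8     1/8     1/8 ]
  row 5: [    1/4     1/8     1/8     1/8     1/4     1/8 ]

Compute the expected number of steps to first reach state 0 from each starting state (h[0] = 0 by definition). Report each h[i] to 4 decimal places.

First-step conditioning: h[0] = 0; for i ≠ 0, h[i] = 1 + Σ_k P[i][k]·h[k].
  h[1] = 1 + 1/4·h[1] + 1/8·h[2] + 1/4·h[3] + 1/8·h[4] + 1/8·h[5]
  h[2] = 1 + 1/8·h[1] + 1/4·h[2] + 1/8·h[3] + 1/4·h[4] + 1/8·h[5]
  h[3] = 1 + 1/8·h[1] + 1/8·h[2] + 1/8·h[3] + 1/8·h[4] + 1/4·h[5]
  h[4] = 1 + 3/8·h[1] + 1/8·h[2] + 1/8·h[3] + 1/8·h[4] + 1/8·h[5]
  h[5] = 1 + 1/8·h[1] + 1/8·h[2] + 1/8·h[3] + 1/4·h[4] + 1/8·h[5]
Solving the 5×5 linear system over states ≠ 0 gives exactly h = [0, 91/15, 464/75, 133/25, 154/25, 406/75] (h[0] = 0 is the target).

h = [0.0000, 6.0667, 6.1867, 5.3200, 6.1600, 5.4133]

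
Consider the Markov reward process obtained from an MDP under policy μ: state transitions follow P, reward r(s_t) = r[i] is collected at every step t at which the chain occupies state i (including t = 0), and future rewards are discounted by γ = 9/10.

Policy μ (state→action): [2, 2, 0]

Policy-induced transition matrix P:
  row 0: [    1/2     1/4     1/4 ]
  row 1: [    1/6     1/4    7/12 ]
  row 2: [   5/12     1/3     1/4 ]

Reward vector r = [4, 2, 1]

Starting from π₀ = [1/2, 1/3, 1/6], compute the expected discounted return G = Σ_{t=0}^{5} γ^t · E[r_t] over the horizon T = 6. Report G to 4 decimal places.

t=0: π = [0.5000, 0.3333, 0.1667], E[r] = 2.8333, γ^t·E[r] = 2.833333, running G = 2.833333
t=1: π = [0.3750, 0.2639, 0.3611], E[r] = 2.3889, γ^t·E[r] = 2.150000, running G = 4.983333
t=2: π = [0.3819, 0.2801, 0.3380], E[r] = 2.4259, γ^t·E[r] = 1.965000, running G = 6.948333
t=3: π = [0.3785, 0.2782, 0.3434], E[r] = 2.4136, γ^t·E[r] = 1.759500, running G = 8.707833
t=4: π = [0.3787, 0.2786, 0.3427], E[r] = 2.4146, γ^t·E[r] = 1.584225, running G = 10.292058
t=5: π = [0.3786, 0.2786, 0.3429], E[r] = 2.4143, γ^t·E[r] = 1.425600, running G = 11.717658

G = 11.7177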